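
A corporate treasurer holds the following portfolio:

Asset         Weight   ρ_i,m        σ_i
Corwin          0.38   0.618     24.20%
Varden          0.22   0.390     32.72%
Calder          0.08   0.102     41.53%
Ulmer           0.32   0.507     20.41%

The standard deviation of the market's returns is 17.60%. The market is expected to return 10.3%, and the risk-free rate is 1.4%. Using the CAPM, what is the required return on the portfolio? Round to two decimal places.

7.54%

β_Corwin = 0.618 × 24.20% / 17.60% = 0.8498
β_Varden = 0.390 × 32.72% / 17.60% = 0.7250
β_Calder = 0.102 × 41.53% / 17.60% = 0.2407
β_Ulmer = 0.507 × 20.41% / 17.60% = 0.5879
β_P = Σ w_i β_i = 0.38×0.8498 + 0.22×0.7250 + 0.08×0.2407 + 0.32×0.5879 = 0.6898
MRP = 10.3% − 1.4% = 8.90%
E(R_P) = R_f + β_P × MRP = 1.4% + 0.6898 × 8.9% = 7.54%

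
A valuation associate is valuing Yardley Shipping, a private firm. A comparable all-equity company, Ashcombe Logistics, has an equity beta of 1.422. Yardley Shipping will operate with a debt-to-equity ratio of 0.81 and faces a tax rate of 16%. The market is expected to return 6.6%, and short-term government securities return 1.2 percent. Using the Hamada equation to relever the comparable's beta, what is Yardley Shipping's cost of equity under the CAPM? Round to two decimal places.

β_L = β_U × [1 + (1 − t)(D/E)] = 1.422 × [1 + (1 − 0.16) × 0.81]
    = 1.422 × [1 + 0.84 × 0.81] = 1.422 × 1.6804 = 2.3895
MRP = 6.6% − 1.2% = 5.40%
E(R) = R_f + β_L × MRP = 1.2% + 2.3895 × 5.4% = 14.10%

14.10%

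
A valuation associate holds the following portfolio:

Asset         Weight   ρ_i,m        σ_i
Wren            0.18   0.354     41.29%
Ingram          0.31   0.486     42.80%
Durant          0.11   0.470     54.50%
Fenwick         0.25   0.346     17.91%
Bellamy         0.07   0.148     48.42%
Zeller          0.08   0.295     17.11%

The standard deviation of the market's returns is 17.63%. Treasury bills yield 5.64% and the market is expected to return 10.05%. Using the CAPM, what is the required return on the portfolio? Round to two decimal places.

9.23%

β_Wren = 0.354 × 41.29% / 17.63% = 0.8291
β_Ingram = 0.486 × 42.80% / 17.63% = 1.1799
β_Durant = 0.470 × 54.50% / 17.63% = 1.4529
β_Fenwick = 0.346 × 17.91% / 17.63% = 0.3515
β_Bellamy = 0.148 × 48.42% / 17.63% = 0.4065
β_Zeller = 0.295 × 17.11% / 17.63% = 0.2863
β_P = Σ w_i β_i = 0.18×0.8291 + 0.31×1.1799 + 0.11×1.4529 + 0.25×0.3515 + 0.07×0.4065 + 0.08×0.2863 = 0.8141
MRP = 10.05% − 5.64% = 4.41%
E(R_P) = R_f + β_P × MRP = 5.64% + 0.8141 × 4.41% = 9.23%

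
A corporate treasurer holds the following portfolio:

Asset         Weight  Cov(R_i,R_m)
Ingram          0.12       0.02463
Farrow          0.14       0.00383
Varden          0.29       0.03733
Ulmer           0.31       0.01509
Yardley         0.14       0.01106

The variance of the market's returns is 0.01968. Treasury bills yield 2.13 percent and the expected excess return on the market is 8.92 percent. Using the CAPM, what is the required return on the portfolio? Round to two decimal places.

β_Ingram = 0.02463 / 0.01968 = 1.2515
β_Farrow = 0.00383 / 0.01968 = 0.1946
β_Varden = 0.03733 / 0.01968 = 1.8968
β_Ulmer = 0.01509 / 0.01968 = 0.7668
β_Yardley = 0.01106 / 0.01968 = 0.5620
β_P = Σ w_i β_i = 0.12×1.2515 + 0.14×0.1946 + 0.29×1.8968 + 0.31×0.7668 + 0.14×0.5620 = 1.0439
E(R_P) = R_f + β_P × MRP = 2.13% + 1.0439 × 8.92% = 11.44%

11.44%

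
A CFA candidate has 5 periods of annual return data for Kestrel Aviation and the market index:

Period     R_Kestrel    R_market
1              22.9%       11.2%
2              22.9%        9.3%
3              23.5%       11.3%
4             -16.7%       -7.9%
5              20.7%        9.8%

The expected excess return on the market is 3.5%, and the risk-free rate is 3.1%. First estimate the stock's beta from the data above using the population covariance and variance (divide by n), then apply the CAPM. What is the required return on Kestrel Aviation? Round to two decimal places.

10.54%

Mean R_i = (22.9 + 22.9 + 23.5 − 16.7 + 20.7) / 5 = 14.6600%
Mean R_m = (11.2 + 9.3 + 11.3 − 7.9 + 9.8) / 5 = 6.7400%
Σ(R_i − R̄_i)(R_m − R̄_m) = 575.7480  ⇒  Cov = 575.7480 / 5 = 115.1496
Σ(R_m − R̄_m)² = 270.9320  ⇒  Var(R_m) = 270.9320 / 5 = 54.1864
β = Cov / Var(R_m) = 115.1496 / 54.1864 = 2.1251
E(R) = R_f + β × MRP = 3.1% + 2.1251 × 3.5% = 10.54%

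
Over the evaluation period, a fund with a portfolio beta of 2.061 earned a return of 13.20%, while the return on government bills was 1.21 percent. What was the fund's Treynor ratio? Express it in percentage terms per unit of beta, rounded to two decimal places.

5.82%

Treynor = (R_P − R_f) / β_P = (13.20% − 1.21%) / 2.0610 = 11.99% / 2.0610 = 5.82%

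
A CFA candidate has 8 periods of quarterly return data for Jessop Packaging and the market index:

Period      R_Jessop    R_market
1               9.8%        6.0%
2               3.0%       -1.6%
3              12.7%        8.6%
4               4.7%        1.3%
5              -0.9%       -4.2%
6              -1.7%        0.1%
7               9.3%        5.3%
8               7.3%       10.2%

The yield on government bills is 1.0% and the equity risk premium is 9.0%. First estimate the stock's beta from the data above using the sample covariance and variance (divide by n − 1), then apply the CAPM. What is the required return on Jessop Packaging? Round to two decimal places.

Mean R_i = (9.8 + 3.0 + 12.7 + 4.7 − 0.9 − 1.7 + 9.3 + 7.3) / 8 = 5.5250%
Mean R_m = (6.0 − 1.6 + 8.6 + 1.3 − 4.2 + 0.1 + 5.3 + 10.2) / 8 = 3.2125%
Σ(R_i − R̄_i)(R_m − R̄_m) = 154.6975  ⇒  Cov = 154.6975 / 7 = 22.0996
Σ(R_m − R̄_m)² = 181.4288  ⇒  Var(R_m) = 181.4288 / 7 = 25.9184
β = Cov / Var(R_m) = 22.0996 / 25.9184 = 0.8527
E(R) = R_f + β × MRP = 1.0% + 0.8527 × 9.0% = 8.67%

8.67%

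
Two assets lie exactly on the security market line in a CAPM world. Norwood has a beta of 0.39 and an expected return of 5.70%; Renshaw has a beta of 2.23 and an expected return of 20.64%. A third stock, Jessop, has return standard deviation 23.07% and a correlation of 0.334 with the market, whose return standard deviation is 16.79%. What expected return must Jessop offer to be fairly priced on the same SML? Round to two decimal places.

MRP = (20.64% − 5.70%) / (2.23 − 0.39) = 8.1196%
R_f = 5.70% − 0.39 × 8.1196% = 2.5334%
β_Jessop = ρ·σ_i/σ_m = 0.334 × 23.07 / 16.79 = 0.4589
E(R_Jessop) = R_f + β × MRP = 2.5334% + 0.4589 × 8.1196% = 6.26%

6.26%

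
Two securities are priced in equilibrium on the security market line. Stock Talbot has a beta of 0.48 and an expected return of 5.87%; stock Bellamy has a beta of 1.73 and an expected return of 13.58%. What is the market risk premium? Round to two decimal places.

6.17%

Both satisfy E(R) = R_f + β·MRP, so the slope of the SML is
MRP = (13.58% − 5.87%) / (1.73 − 0.48) = 7.71% / 1.25 = 6.1680%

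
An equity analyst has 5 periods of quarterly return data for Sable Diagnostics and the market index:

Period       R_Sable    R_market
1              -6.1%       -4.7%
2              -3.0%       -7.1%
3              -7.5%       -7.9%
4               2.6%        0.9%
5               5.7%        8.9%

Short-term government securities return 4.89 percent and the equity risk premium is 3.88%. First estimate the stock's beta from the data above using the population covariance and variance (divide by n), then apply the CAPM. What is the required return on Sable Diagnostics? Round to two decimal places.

7.79%

Mean R_i = (-6.1 − 3.0 − 7.5 + 2.6 + 5.7) / 5 = -1.6600%
Mean R_m = (-4.7 − 7.1 − 7.9 + 0.9 + 8.9) / 5 = -1.9800%
Σ(R_i − R̄_i)(R_m − R̄_m) = 145.8560  ⇒  Cov = 145.8560 / 5 = 29.1712
Σ(R_m − R̄_m)² = 195.3280  ⇒  Var(R_m) = 195.3280 / 5 = 39.0656
β = Cov / Var(R_m) = 29.1712 / 39.0656 = 0.7467
E(R) = R_f + β × MRP = 4.89% + 0.7467 × 3.88% = 7.79%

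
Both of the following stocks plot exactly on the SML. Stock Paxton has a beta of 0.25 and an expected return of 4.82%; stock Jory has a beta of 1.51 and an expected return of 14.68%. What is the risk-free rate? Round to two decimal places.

Both satisfy E(R) = R_f + β·MRP, so the slope of the SML is
MRP = (14.68% − 4.82%) / (1.51 − 0.25) = 9.86% / 1.26 = 7.8254%
R_f = E(R_Paxton) − β_Paxton·MRP = 4.82% − 0.25 × 7.8254% = 2.8637%

2.86%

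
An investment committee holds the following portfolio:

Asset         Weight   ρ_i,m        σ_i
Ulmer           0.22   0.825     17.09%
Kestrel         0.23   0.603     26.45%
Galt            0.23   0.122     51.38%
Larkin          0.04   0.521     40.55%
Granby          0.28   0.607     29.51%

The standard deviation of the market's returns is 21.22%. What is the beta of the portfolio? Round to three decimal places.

0.663

β_Ulmer = 0.825 × 17.09% / 21.22% = 0.6644
β_Kestrel = 0.603 × 26.45% / 21.22% = 0.7516
β_Galt = 0.122 × 51.38% / 21.22% = 0.2954
β_Larkin = 0.521 × 40.55% / 21.22% = 0.9956
β_Granby = 0.607 × 29.51% / 21.22% = 0.8441
β_P = Σ w_i β_i = 0.22×0.6644 + 0.23×0.7516 + 0.23×0.2954 + 0.04×0.9956 + 0.28×0.8441 = 0.6632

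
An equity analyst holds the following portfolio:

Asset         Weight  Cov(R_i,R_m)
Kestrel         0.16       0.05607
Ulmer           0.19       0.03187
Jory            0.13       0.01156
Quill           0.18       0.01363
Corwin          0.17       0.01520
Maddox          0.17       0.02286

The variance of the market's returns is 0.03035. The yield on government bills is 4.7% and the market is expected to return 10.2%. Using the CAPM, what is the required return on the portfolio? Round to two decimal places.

9.31%

β_Kestrel = 0.05607 / 0.03035 = 1.8474
β_Ulmer = 0.03187 / 0.03035 = 1.0501
β_Jory = 0.01156 / 0.03035 = 0.3809
β_Quill = 0.01363 / 0.03035 = 0.4491
β_Corwin = 0.01520 / 0.03035 = 0.5008
β_Maddox = 0.02286 / 0.03035 = 0.7532
β_P = Σ w_i β_i = 0.16×1.8474 + 0.19×1.0501 + 0.13×0.3809 + 0.18×0.4491 + 0.17×0.5008 + 0.17×0.7532 = 0.8386
MRP = 10.2% − 4.7% = 5.50%
E(R_P) = R_f + β_P × MRP = 4.7% + 0.8386 × 5.5% = 9.31%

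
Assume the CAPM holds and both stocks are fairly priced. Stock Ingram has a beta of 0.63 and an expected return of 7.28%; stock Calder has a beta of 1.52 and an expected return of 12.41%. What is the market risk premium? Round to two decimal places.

Both satisfy E(R) = R_f + β·MRP, so the slope of the SML is
MRP = (12.41% − 7.28%) / (1.52 − 0.63) = 5.13% / 0.89 = 5.7640%

5.76%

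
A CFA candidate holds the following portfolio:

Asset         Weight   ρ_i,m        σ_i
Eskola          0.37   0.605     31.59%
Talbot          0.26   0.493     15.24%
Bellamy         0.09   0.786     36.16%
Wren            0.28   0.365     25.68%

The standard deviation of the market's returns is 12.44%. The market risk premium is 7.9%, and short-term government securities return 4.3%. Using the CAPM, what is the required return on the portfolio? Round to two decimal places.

β_Eskola = 0.605 × 31.59% / 12.44% = 1.5363
β_Talbot = 0.493 × 15.24% / 12.44% = 0.6040
β_Bellamy = 0.786 × 36.16% / 12.44% = 2.2847
β_Wren = 0.365 × 25.68% / 12.44% = 0.7535
β_P = Σ w_i β_i = 0.37×1.5363 + 0.26×0.6040 + 0.09×2.2847 + 0.28×0.7535 = 1.1421
E(R_P) = R_f + β_P × MRP = 4.3% + 1.1421 × 7.9% = 13.32%

13.32%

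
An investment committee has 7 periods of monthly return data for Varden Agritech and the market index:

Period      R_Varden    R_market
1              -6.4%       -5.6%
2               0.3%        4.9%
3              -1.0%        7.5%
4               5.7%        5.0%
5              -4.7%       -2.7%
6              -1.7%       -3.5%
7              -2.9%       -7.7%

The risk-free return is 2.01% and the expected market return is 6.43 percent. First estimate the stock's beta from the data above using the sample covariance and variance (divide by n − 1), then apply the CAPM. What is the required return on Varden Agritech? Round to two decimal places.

Mean R_i = (-6.4 + 0.3 − 1.0 + 5.7 − 4.7 − 1.7 − 2.9) / 7 = -1.5286%
Mean R_m = (-5.6 + 4.9 + 7.5 + 5.0 − 2.7 − 3.5 − 7.7) / 7 = -0.3000%
Σ(R_i − R̄_i)(R_m − R̄_m) = 96.0700  ⇒  Cov = 96.0700 / 6 = 16.0117
Σ(R_m − R̄_m)² = 214.8200  ⇒  Var(R_m) = 214.8200 / 6 = 35.8033
β = Cov / Var(R_m) = 16.0117 / 35.8033 = 0.4472
MRP = 6.43% − 2.01% = 4.42%
E(R) = R_f + β × MRP = 2.01% + 0.4472 × 4.42% = 3.99%

3.99%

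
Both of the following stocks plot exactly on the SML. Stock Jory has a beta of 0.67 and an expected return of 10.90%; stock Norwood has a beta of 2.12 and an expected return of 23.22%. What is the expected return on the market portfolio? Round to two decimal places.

13.70%

Both satisfy E(R) = R_f + β·MRP, so the slope of the SML is
MRP = (23.22% − 10.90%) / (2.12 − 0.67) = 12.32% / 1.45 = 8.4966%
R_f = E(R_Jory) − β_Jory·MRP = 10.90% − 0.67 × 8.4966% = 5.2073%
E(R_m) = R_f + MRP = 5.2073% + 8.4966% = 13.70%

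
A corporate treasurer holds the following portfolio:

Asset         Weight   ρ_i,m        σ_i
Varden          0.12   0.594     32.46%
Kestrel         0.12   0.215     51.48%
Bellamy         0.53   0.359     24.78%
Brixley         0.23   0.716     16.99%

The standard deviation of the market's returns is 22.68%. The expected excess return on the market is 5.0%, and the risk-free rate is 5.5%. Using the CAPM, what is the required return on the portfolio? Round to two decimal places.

7.96%

β_Varden = 0.594 × 32.46% / 22.68% = 0.8501
β_Kestrel = 0.215 × 51.48% / 22.68% = 0.4880
β_Bellamy = 0.359 × 24.78% / 22.68% = 0.3922
β_Brixley = 0.716 × 16.99% / 22.68% = 0.5364
β_P = Σ w_i β_i = 0.12×0.8501 + 0.12×0.4880 + 0.53×0.3922 + 0.23×0.5364 = 0.4918
E(R_P) = R_f + β_P × MRP = 5.5% + 0.4918 × 5.0% = 7.96%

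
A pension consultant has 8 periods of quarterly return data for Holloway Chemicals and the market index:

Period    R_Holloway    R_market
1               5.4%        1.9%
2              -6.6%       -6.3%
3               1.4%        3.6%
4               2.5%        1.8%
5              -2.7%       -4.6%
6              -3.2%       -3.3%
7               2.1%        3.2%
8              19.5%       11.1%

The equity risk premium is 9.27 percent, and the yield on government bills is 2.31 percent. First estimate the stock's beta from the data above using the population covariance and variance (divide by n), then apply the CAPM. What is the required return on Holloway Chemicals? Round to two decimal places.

14.65%

Mean R_i = (5.4 − 6.6 + 1.4 + 2.5 − 2.7 − 3.2 + 2.1 + 19.5) / 8 = 2.3000%
Mean R_m = (1.9 − 6.3 + 3.6 + 1.8 − 4.6 − 3.3 + 3.2 + 11.1) / 8 = 0.9250%
Σ(R_i − R̄_i)(R_m − R̄_m) = 290.5100  ⇒  Cov = 290.5100 / 8 = 36.3138
Σ(R_m − R̄_m)² = 218.1550  ⇒  Var(R_m) = 218.1550 / 8 = 27.2694
β = Cov / Var(R_m) = 36.3138 / 27.2694 = 1.3317
E(R) = R_f + β × MRP = 2.31% + 1.3317 × 9.27% = 14.65%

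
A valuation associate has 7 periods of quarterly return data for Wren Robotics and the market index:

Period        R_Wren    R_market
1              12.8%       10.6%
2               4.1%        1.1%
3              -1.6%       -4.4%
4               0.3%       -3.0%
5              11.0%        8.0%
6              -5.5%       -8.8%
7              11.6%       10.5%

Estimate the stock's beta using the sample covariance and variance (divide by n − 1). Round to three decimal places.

Mean R_i = (12.8 + 4.1 − 1.6 + 0.3 + 11.0 − 5.5 + 11.6) / 7 = 4.6714%
Mean R_m = (10.6 + 1.1 − 4.4 − 3.0 + 8.0 − 8.8 + 10.5) / 7 = 2.0000%
Σ(R_i − R̄_i)(R_m − R̄_m) = 339.1300  ⇒  Cov = 339.1300 / 6 = 56.5217
Σ(R_m − R̄_m)² = 365.6200  ⇒  Var(R_m) = 365.6200 / 6 = 60.9367
β = Cov / Var(R_m) = 56.5217 / 60.9367 = 0.9275

0.928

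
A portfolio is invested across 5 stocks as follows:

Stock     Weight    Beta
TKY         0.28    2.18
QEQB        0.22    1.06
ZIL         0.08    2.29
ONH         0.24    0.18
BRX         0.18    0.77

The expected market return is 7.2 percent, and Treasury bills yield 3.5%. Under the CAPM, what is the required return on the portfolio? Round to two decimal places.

β_P = Σ w_i β_i = 0.28×2.18 + 0.22×1.06 + 0.08×2.29 + 0.24×0.18 + 0.18×0.77 = 1.2086
MRP = 7.2% − 3.5% = 3.70%
E(R_P) = R_f + β_P × MRP = 3.5% + 1.2086 × 3.7% = 7.97%

7.97%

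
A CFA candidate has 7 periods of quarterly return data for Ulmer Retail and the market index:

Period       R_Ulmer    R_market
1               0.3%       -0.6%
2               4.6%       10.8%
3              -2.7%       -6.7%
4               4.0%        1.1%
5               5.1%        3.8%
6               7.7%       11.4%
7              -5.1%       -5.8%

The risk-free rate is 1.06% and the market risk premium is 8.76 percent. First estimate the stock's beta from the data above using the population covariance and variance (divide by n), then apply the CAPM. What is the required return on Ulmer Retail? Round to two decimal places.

6.12%

Mean R_i = (0.3 + 4.6 − 2.7 + 4.0 + 5.1 + 7.7 − 5.1) / 7 = 1.9857%
Mean R_m = (-0.6 + 10.8 − 6.7 + 1.1 + 3.8 + 11.4 − 5.8) / 7 = 2.0000%
Σ(R_i − R̄_i)(R_m − R̄_m) = 180.9300  ⇒  Cov = 180.9300 / 7 = 25.8471
Σ(R_m − R̄_m)² = 313.1400  ⇒  Var(R_m) = 313.1400 / 7 = 44.7343
β = Cov / Var(R_m) = 25.8471 / 44.7343 = 0.5778
E(R) = R_f + β × MRP = 1.06% + 0.5778 × 8.76% = 6.12%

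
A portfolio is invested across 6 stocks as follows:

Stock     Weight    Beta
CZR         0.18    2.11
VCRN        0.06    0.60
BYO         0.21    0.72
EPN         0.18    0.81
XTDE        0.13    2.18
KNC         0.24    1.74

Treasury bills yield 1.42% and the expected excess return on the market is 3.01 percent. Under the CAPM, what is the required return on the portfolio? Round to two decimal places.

β_P = Σ w_i β_i = 0.18×2.11 + 0.06×0.60 + 0.21×0.72 + 0.18×0.81 + 0.13×2.18 + 0.24×1.74 = 1.4138
E(R_P) = R_f + β_P × MRP = 1.42% + 1.4138 × 3.01% = 5.68%

5.68%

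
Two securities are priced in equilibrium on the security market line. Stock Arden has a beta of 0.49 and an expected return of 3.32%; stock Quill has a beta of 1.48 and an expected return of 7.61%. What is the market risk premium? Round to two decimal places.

Both satisfy E(R) = R_f + β·MRP, so the slope of the SML is
MRP = (7.61% − 3.32%) / (1.48 − 0.49) = 4.29% / 0.99 = 4.3333%

4.33%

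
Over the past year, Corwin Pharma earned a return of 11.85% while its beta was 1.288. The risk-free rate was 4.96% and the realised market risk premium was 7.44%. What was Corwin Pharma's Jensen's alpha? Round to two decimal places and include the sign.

-2.69%

CAPM benchmark = R_f + β(R_m − R_f) = 4.96% + 1.288 × 7.44% = 14.54272%
α = actual − benchmark = 11.85% − 14.54272% = -2.69%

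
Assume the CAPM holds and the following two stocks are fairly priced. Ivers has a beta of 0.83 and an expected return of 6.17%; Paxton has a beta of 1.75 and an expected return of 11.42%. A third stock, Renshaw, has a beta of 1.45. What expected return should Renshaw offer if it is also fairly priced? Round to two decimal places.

MRP (SML slope) = (11.42% − 6.17%) / (1.75 − 0.83) = 5.25% / 0.92 = 5.7065%
R_f (intercept) = 6.17% − 0.83 × 5.7065% = 1.4336%
E(R_Renshaw) = R_f + β × MRP = 1.4336% + 1.45 × 5.7065% = 9.71%

9.71%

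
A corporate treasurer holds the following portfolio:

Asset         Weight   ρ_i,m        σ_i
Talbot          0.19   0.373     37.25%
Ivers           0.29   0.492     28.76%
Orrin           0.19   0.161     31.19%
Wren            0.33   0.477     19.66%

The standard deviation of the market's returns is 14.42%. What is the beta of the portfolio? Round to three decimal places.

β_Talbot = 0.373 × 37.25% / 14.42% = 0.9635
β_Ivers = 0.492 × 28.76% / 14.42% = 0.9813
β_Orrin = 0.161 × 31.19% / 14.42% = 0.3482
β_Wren = 0.477 × 19.66% / 14.42% = 0.6503
β_P = Σ w_i β_i = 0.19×0.9635 + 0.29×0.9813 + 0.19×0.3482 + 0.33×0.6503 = 0.7484

0.748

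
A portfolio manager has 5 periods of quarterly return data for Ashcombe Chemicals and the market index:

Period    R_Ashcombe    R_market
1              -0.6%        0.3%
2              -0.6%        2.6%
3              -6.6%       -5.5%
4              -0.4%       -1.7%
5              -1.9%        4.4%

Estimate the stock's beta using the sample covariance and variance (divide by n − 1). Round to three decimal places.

0.456

Mean R_i = (-0.6 − 0.6 − 6.6 − 0.4 − 1.9) / 5 = -2.0200%
Mean R_m = (0.3 + 2.6 − 5.5 − 1.7 + 4.4) / 5 = 0.0200%
Σ(R_i − R̄_i)(R_m − R̄_m) = 27.0820  ⇒  Cov = 27.0820 / 4 = 6.7705
Σ(R_m − R̄_m)² = 59.3480  ⇒  Var(R_m) = 59.3480 / 4 = 14.8370
β = Cov / Var(R_m) = 6.7705 / 14.8370 = 0.4563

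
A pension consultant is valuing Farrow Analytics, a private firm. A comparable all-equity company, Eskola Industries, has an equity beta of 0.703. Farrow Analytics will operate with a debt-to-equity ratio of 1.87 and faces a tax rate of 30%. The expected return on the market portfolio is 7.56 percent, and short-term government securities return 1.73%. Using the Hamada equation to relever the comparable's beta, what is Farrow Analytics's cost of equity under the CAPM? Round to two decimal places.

β_L = β_U × [1 + (1 − t)(D/E)] = 0.703 × [1 + (1 − 0.30) × 1.87]
    = 0.703 × [1 + 0.70 × 1.87] = 0.703 × 2.3090 = 1.6232
MRP = 7.56% − 1.73% = 5.83%
E(R) = R_f + β_L × MRP = 1.73% + 1.6232 × 5.83% = 11.19%

11.19%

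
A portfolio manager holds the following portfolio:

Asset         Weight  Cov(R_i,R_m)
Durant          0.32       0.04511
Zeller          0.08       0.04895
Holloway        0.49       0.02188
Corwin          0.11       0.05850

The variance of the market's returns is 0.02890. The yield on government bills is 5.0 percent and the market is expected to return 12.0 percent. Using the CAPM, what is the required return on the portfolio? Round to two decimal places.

β_Durant = 0.04511 / 0.02890 = 1.5609
β_Zeller = 0.04895 / 0.02890 = 1.6938
β_Holloway = 0.02188 / 0.02890 = 0.7571
β_Corwin = 0.05850 / 0.02890 = 2.0242
β_P = Σ w_i β_i = 0.32×1.5609 + 0.08×1.6938 + 0.49×0.7571 + 0.11×2.0242 = 1.2286
MRP = 12.0% − 5.0% = 7.00%
E(R_P) = R_f + β_P × MRP = 5.0% + 1.2286 × 7.0% = 13.60%

13.60%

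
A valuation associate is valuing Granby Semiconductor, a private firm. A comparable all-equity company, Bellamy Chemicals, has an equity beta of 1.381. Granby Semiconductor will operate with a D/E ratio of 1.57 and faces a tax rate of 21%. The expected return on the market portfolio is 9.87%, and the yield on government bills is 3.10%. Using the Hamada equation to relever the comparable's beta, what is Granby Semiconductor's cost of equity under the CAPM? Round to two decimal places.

β_L = β_U × [1 + (1 − t)(D/E)] = 1.381 × [1 + (1 − 0.21) × 1.57]
    = 1.381 × [1 + 0.79 × 1.57] = 1.381 × 2.2403 = 3.0939
MRP = 9.87% − 3.10% = 6.77%
E(R) = R_f + β_L × MRP = 3.10% + 3.0939 × 6.77% = 24.05%

24.05%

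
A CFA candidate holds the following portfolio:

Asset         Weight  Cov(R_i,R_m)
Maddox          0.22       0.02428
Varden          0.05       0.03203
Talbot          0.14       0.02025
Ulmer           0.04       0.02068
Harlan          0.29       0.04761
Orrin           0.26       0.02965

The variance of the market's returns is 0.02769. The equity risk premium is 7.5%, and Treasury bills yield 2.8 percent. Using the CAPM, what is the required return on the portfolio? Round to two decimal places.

β_Maddox = 0.02428 / 0.02769 = 0.8769
β_Varden = 0.03203 / 0.02769 = 1.1567
β_Talbot = 0.02025 / 0.02769 = 0.7313
β_Ulmer = 0.02068 / 0.02769 = 0.7468
β_Harlan = 0.04761 / 0.02769 = 1.7194
β_Orrin = 0.02965 / 0.02769 = 1.0708
β_P = Σ w_i β_i = 0.22×0.8769 + 0.05×1.1567 + 0.14×0.7313 + 0.04×0.7468 + 0.29×1.7194 + 0.26×1.0708 = 1.1600
E(R_P) = R_f + β_P × MRP = 2.8% + 1.1600 × 7.5% = 11.50%

11.50%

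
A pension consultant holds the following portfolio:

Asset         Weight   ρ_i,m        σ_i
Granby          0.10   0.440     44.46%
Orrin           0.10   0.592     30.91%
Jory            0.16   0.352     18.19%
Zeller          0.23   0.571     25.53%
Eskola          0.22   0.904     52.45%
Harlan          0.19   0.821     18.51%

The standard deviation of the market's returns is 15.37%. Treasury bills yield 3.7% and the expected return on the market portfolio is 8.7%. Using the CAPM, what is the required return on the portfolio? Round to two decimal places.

10.69%

β_Granby = 0.440 × 44.46% / 15.37% = 1.2728
β_Orrin = 0.592 × 30.91% / 15.37% = 1.1905
β_Jory = 0.352 × 18.19% / 15.37% = 0.4166
β_Zeller = 0.571 × 25.53% / 15.37% = 0.9484
β_Eskola = 0.904 × 52.45% / 15.37% = 3.0849
β_Harlan = 0.821 × 18.51% / 15.37% = 0.9887
β_P = Σ w_i β_i = 0.10×1.2728 + 0.10×1.1905 + 0.16×0.4166 + 0.23×0.9484 + 0.22×3.0849 + 0.19×0.9887 = 1.3976
MRP = 8.7% − 3.7% = 5.00%
E(R_P) = R_f + β_P × MRP = 3.7% + 1.3976 × 5.0% = 10.69%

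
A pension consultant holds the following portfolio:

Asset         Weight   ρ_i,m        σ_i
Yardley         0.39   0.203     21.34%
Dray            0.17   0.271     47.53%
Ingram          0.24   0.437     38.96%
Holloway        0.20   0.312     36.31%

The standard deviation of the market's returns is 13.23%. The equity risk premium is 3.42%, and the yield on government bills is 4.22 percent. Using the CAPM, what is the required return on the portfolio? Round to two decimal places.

β_Yardley = 0.203 × 21.34% / 13.23% = 0.3274
β_Dray = 0.271 × 47.53% / 13.23% = 0.9736
β_Ingram = 0.437 × 38.96% / 13.23% = 1.2869
β_Holloway = 0.312 × 36.31% / 13.23% = 0.8563
β_P = Σ w_i β_i = 0.39×0.3274 + 0.17×0.9736 + 0.24×1.2869 + 0.20×0.8563 = 0.7733
E(R_P) = R_f + β_P × MRP = 4.22% + 0.7733 × 3.42% = 6.86%

6.86%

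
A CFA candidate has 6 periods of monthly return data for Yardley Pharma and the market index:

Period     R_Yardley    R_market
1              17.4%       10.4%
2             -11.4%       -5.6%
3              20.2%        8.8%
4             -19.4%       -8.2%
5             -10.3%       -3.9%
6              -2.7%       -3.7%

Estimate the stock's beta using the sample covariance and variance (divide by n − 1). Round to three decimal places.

2.016

Mean R_i = (17.4 − 11.4 + 20.2 − 19.4 − 10.3 − 2.7) / 6 = -1.0333%
Mean R_m = (10.4 − 5.6 + 8.8 − 8.2 − 3.9 − 3.7) / 6 = -0.3667%
Σ(R_i − R̄_i)(R_m − R̄_m) = 629.5267  ⇒  Cov = 629.5267 / 5 = 125.9053
Σ(R_m − R̄_m)² = 312.2933  ⇒  Var(R_m) = 312.2933 / 5 = 62.4587
β = Cov / Var(R_m) = 125.9053 / 62.4587 = 2.0158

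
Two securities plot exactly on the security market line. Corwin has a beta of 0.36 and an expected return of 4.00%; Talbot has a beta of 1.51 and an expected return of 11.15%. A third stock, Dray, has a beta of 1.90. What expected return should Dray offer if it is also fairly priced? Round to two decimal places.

MRP (SML slope) = (11.15% − 4.00%) / (1.51 − 0.36) = 7.15% / 1.15 = 6.2174%
R_f (intercept) = 4.00% − 0.36 × 6.2174% = 1.7617%
E(R_Dray) = R_f + β × MRP = 1.7617% + 1.90 × 6.2174% = 13.57%

13.57%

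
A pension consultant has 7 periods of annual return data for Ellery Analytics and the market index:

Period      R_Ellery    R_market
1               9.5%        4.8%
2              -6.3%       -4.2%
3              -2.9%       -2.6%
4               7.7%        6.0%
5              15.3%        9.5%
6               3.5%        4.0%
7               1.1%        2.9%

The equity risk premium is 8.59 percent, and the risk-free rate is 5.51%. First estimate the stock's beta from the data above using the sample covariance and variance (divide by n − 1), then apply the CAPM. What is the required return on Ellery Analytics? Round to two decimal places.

18.34%

Mean R_i = (9.5 − 6.3 − 2.9 + 7.7 + 15.3 + 3.5 + 1.1) / 7 = 3.9857%
Mean R_m = (4.8 − 4.2 − 2.6 + 6.0 + 9.5 + 4.0 + 2.9) / 7 = 2.9143%
Σ(R_i − R̄_i)(R_m − R̄_m) = 207.0314  ⇒  Cov = 207.0314 / 6 = 34.5052
Σ(R_m − R̄_m)² = 138.6486  ⇒  Var(R_m) = 138.6486 / 6 = 23.1081
β = Cov / Var(R_m) = 34.5052 / 23.1081 = 1.4932
E(R) = R_f + β × MRP = 5.51% + 1.4932 × 8.59% = 18.34%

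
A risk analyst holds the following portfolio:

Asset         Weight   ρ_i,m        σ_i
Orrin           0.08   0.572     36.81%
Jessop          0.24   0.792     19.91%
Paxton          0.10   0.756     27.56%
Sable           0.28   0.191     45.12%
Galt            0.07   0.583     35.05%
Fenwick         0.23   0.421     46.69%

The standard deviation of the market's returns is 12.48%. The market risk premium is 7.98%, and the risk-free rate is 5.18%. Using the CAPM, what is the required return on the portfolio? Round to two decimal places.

β_Orrin = 0.572 × 36.81% / 12.48% = 1.6871
β_Jessop = 0.792 × 19.91% / 12.48% = 1.2635
β_Paxton = 0.756 × 27.56% / 12.48% = 1.6695
β_Sable = 0.191 × 45.12% / 12.48% = 0.6905
β_Galt = 0.583 × 35.05% / 12.48% = 1.6374
β_Fenwick = 0.421 × 46.69% / 12.48% = 1.5750
β_P = Σ w_i β_i = 0.08×1.6871 + 0.24×1.2635 + 0.10×1.6695 + 0.28×0.6905 + 0.07×1.6374 + 0.23×1.5750 = 1.2754
E(R_P) = R_f + β_P × MRP = 5.18% + 1.2754 × 7.98% = 15.36%

15.36%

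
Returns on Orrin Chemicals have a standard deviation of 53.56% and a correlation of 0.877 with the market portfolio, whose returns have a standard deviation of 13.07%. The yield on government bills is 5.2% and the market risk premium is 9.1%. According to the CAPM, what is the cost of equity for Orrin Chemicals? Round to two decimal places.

37.90%

β = ρ × σ_i / σ_m = 0.877 × 53.56% / 13.07% = 3.5939
E(R) = 5.2% + 3.5939 × 9.1% = 37.90%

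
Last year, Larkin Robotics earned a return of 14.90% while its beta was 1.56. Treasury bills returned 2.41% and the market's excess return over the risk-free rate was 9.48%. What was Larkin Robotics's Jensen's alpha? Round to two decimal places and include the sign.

-2.30%

CAPM benchmark = R_f + β(R_m − R_f) = 2.41% + 1.56 × 9.48% = 17.1988%
α = actual − benchmark = 14.90% − 17.1988% = -2.30%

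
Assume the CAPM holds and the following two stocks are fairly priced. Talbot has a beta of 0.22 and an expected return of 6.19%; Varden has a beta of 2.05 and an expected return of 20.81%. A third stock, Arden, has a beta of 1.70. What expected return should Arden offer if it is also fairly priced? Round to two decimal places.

MRP (SML slope) = (20.81% − 6.19%) / (2.05 − 0.22) = 14.62% / 1.83 = 7.9891%
R_f (intercept) = 6.19% − 0.22 × 7.9891% = 4.4324%
E(R_Arden) = R_f + β × MRP = 4.4324% + 1.70 × 7.9891% = 18.01%

18.01%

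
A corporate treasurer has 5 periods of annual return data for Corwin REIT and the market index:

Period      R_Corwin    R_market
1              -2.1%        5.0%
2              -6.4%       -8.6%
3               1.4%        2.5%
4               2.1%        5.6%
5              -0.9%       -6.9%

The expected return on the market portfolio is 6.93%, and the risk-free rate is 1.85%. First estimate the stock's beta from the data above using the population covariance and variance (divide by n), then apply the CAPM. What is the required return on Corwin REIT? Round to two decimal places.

3.60%

Mean R_i = (-2.1 − 6.4 + 1.4 + 2.1 − 0.9) / 5 = -1.1800%
Mean R_m = (5.0 − 8.6 + 2.5 + 5.6 − 6.9) / 5 = -0.4800%
Σ(R_i − R̄_i)(R_m − R̄_m) = 63.1780  ⇒  Cov = 63.1780 / 5 = 12.6356
Σ(R_m − R̄_m)² = 183.0280  ⇒  Var(R_m) = 183.0280 / 5 = 36.6056
β = Cov / Var(R_m) = 12.6356 / 36.6056 = 0.3452
MRP = 6.93% − 1.85% = 5.08%
E(R) = R_f + β × MRP = 1.85% + 0.3452 × 5.08% = 3.60%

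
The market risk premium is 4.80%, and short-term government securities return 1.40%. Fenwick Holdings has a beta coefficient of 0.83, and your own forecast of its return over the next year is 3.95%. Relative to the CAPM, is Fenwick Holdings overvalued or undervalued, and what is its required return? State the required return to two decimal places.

Overvalued; required return 5.38%

Required return = R_f + β·MRP = 1.40% + 0.83 × 4.80% = 5.38%
Forecast 3.95% < required 5.38% → the stock plots below the SML → overvalued.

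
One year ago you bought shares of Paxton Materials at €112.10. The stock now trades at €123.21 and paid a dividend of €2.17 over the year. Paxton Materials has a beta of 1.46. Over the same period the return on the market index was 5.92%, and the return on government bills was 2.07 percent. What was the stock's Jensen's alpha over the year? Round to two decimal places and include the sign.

Realised HPR = (P1 + D1 − P0) / P0 = (123.21 + 2.17 − 112.10) / 112.10 = 13.28 / 112.10 = 11.8466%
MRP = 5.92% − 2.07% = 3.85%
CAPM required = R_f + β·MRP = 2.07% + 1.46 × 3.85% = 7.6910%
α = realised − required = 11.8466% − 7.6910% = +4.16%

+4.16%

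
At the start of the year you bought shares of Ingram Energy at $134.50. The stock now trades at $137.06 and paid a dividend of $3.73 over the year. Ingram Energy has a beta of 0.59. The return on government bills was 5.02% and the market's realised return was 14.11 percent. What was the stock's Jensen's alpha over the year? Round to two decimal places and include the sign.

-5.71%

Realised HPR = (P1 + D1 − P0) / P0 = (137.06 + 3.73 − 134.50) / 134.50 = 6.29 / 134.50 = 4.6766%
MRP = 14.11% − 5.02% = 9.09%
CAPM required = R_f + β·MRP = 5.02% + 0.59 × 9.09% = 10.3831%
α = realised − required = 4.6766% − 10.3831% = -5.71%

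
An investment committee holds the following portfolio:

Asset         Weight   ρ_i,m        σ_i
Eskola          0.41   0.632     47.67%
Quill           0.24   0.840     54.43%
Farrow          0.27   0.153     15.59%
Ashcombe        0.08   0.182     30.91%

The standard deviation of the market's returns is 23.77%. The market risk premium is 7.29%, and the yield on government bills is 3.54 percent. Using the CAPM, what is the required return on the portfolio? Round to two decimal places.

11.03%

β_Eskola = 0.632 × 47.67% / 23.77% = 1.2675
β_Quill = 0.840 × 54.43% / 23.77% = 1.9235
β_Farrow = 0.153 × 15.59% / 23.77% = 0.1003
β_Ashcombe = 0.182 × 30.91% / 23.77% = 0.2367
β_P = Σ w_i β_i = 0.41×1.2675 + 0.24×1.9235 + 0.27×0.1003 + 0.08×0.2367 = 1.0273
E(R_P) = R_f + β_P × MRP = 3.54% + 1.0273 × 7.29% = 11.03%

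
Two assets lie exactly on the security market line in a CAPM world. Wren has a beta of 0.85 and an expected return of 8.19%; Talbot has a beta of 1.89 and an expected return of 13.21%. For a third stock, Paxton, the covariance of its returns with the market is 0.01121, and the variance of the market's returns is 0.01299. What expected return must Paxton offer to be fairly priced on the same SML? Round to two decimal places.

MRP = (13.21% − 8.19%) / (1.89 − 0.85) = 4.8269%
R_f = 8.19% − 0.85 × 4.8269% = 4.0871%
β_Paxton = Cov / Var(R_m) = 0.01121 / 0.01299 = 0.8630
E(R_Paxton) = R_f + β × MRP = 4.0871% + 0.8630 × 4.8269% = 8.25%

8.25%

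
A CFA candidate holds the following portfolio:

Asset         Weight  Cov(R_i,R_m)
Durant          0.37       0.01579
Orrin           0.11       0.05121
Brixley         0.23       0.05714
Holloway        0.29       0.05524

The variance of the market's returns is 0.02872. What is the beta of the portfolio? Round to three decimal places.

1.415

β_Durant = 0.01579 / 0.02872 = 0.5498
β_Orrin = 0.05121 / 0.02872 = 1.7831
β_Brixley = 0.05714 / 0.02872 = 1.9896
β_Holloway = 0.05524 / 0.02872 = 1.9234
β_P = Σ w_i β_i = 0.37×0.5498 + 0.11×1.7831 + 0.23×1.9896 + 0.29×1.9234 = 1.4150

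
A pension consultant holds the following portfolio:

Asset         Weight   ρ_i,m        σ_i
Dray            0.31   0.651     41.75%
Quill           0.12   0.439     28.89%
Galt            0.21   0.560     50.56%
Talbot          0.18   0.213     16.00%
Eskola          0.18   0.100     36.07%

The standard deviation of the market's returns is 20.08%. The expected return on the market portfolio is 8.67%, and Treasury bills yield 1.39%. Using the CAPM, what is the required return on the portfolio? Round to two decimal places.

β_Dray = 0.651 × 41.75% / 20.08% = 1.3535
β_Quill = 0.439 × 28.89% / 20.08% = 0.6316
β_Galt = 0.560 × 50.56% / 20.08% = 1.4100
β_Talbot = 0.213 × 16.00% / 20.08% = 0.1697
β_Eskola = 0.100 × 36.07% / 20.08% = 0.1796
β_P = Σ w_i β_i = 0.31×1.3535 + 0.12×0.6316 + 0.21×1.4100 + 0.18×0.1697 + 0.18×0.1796 = 0.8544
MRP = 8.67% − 1.39% = 7.28%
E(R_P) = R_f + β_P × MRP = 1.39% + 0.8544 × 7.28% = 7.61%

7.61%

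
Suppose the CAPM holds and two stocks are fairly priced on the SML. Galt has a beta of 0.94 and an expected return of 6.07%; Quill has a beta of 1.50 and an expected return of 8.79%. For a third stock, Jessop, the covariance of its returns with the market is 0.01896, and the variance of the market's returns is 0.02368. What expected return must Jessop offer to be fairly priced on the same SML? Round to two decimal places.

MRP = (8.79% − 6.07%) / (1.50 − 0.94) = 4.8571%
R_f = 6.07% − 0.94 × 4.8571% = 1.5043%
β_Jessop = Cov / Var(R_m) = 0.01896 / 0.02368 = 0.8007
E(R_Jessop) = R_f + β × MRP = 1.5043% + 0.8007 × 4.8571% = 5.39%

5.39%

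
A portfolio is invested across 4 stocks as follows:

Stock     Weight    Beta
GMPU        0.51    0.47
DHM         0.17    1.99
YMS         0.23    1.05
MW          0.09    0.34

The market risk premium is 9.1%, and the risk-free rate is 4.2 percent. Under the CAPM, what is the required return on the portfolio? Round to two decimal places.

β_P = Σ w_i β_i = 0.51×0.47 + 0.17×1.99 + 0.23×1.05 + 0.09×0.34 = 0.8501
E(R_P) = R_f + β_P × MRP = 4.2% + 0.8501 × 9.1% = 11.94%

11.94%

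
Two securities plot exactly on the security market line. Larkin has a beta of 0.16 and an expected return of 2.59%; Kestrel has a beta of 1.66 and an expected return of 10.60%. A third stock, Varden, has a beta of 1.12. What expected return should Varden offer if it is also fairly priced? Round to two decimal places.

MRP (SML slope) = (10.60% − 2.59%) / (1.66 − 0.16) = 8.01% / 1.50 = 5.3400%
R_f (intercept) = 2.59% − 0.16 × 5.3400% = 1.7356%
E(R_Varden) = R_f + β × MRP = 1.7356% + 1.12 × 5.3400% = 7.72%

7.72%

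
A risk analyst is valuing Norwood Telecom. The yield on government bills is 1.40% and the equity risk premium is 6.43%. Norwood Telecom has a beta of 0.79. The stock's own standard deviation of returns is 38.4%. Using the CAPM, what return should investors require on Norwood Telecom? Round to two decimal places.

E(R) = R_f + β × MRP = 1.40% + 0.79 × 6.43% = 6.48%

6.48%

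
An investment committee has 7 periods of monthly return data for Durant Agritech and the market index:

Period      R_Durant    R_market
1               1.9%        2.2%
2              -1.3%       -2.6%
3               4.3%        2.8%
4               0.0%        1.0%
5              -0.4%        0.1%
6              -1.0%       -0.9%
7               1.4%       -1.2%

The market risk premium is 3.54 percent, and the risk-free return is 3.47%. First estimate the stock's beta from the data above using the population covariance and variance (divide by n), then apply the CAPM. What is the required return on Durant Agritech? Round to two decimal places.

Mean R_i = (1.9 − 1.3 + 4.3 + 0.0 − 0.4 − 1.0 + 1.4) / 7 = 0.7000%
Mean R_m = (2.2 − 2.6 + 2.8 + 1.0 + 0.1 − 0.9 − 1.2) / 7 = 0.2000%
Σ(R_i − R̄_i)(R_m − R̄_m) = 17.8000  ⇒  Cov = 17.8000 / 7 = 2.5429
Σ(R_m − R̄_m)² = 22.4200  ⇒  Var(R_m) = 22.4200 / 7 = 3.2029
β = Cov / Var(R_m) = 2.5429 / 3.2029 = 0.7939
E(R) = R_f + β × MRP = 3.47% + 0.7939 × 3.54% = 6.28%

6.28%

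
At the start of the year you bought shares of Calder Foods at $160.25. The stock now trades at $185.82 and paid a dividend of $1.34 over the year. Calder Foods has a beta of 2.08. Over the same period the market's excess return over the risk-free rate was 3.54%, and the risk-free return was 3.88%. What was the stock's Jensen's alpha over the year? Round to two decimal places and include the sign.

Realised HPR = (P1 + D1 − P0) / P0 = (185.82 + 1.34 − 160.25) / 160.25 = 26.91 / 160.25 = 16.7925%
CAPM required = R_f + β·MRP = 3.88% + 2.08 × 3.54% = 11.2432%
α = realised − required = 16.7925% − 11.2432% = +5.55%

+5.55%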